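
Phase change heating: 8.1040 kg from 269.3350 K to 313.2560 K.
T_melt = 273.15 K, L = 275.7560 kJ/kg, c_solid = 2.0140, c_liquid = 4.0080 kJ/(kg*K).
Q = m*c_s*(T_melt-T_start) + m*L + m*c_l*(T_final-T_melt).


Q1 (sensible, solid) = 8.1040 * 2.0140 * 3.8150 = 62.2664 kJ
Q2 (latent) = 8.1040 * 275.7560 = 2234.7266 kJ
Q3 (sensible, liquid) = 8.1040 * 4.0080 * 40.1060 = 1302.6762 kJ
Q_total = 3599.6692 kJ

3599.6692 kJ


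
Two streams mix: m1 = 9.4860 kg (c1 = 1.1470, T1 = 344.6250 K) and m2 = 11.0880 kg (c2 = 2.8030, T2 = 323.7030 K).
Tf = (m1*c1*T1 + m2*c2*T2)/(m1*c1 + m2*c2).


num = 13810.2528
den = 41.9601
Tf = 329.1282 K

329.1282 K


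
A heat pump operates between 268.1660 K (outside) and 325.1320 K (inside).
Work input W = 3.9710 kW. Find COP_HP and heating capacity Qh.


COP = 325.1320 / 56.9660 = 5.7075
Qh = 5.7075 * 3.9710 = 22.6644 kW

COP = 5.7075, Qh = 22.6644 kW


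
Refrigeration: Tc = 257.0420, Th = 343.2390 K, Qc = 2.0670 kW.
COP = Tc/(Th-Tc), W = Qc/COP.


COP = 257.0420 / 86.1970 = 2.9820
W = 2.0670 / 2.9820 = 0.6932 kW

COP = 2.9820, W = 0.6932 kW


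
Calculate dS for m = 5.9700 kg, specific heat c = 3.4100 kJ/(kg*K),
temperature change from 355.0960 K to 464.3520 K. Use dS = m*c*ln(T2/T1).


T2/T1 = 1.3077
ln(T2/T1) = 0.2683
dS = 5.9700 * 3.4100 * 0.2683 = 5.4610 kJ/K

5.4610 kJ/K


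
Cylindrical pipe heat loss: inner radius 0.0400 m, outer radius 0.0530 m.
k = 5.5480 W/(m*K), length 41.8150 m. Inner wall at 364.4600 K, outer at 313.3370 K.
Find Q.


dT = 51.1230 K
ln(ro/ri) = 0.2814
Q = 2*pi*5.5480*41.8150*51.1230 / 0.2814 = 264802.1039 W

264802.1039 W


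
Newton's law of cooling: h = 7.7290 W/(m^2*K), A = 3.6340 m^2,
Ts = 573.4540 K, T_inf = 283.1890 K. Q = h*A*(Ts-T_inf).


dT = 290.2650 K
Q = 7.7290 * 3.6340 * 290.2650 = 8152.7270 W

8152.7270 W


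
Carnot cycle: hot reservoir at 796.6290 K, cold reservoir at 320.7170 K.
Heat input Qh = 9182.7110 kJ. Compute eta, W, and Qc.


eta = 1 - 320.7170/796.6290 = 0.5974
W = 0.5974 * 9182.7110 = 5485.8188 kJ
Qc = 9182.7110 - 5485.8188 = 3696.8922 kJ

eta = 59.7407%, W = 5485.8188 kJ, Qc = 3696.8922 kJ


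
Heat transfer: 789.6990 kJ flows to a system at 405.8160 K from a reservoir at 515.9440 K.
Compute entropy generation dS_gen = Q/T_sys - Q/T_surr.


dS_sys = 789.6990/405.8160 = 1.9460 kJ/K
dS_surr = -789.6990/515.9440 = -1.5306 kJ/K
dS_gen = 1.9460 - 1.5306 = 0.4154 kJ/K (irreversible)

dS_gen = 0.4154 kJ/K, irreversible


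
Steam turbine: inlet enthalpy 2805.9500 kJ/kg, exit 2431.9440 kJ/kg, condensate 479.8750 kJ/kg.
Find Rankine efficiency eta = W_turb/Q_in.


W = 374.0060 kJ/kg
Q_in = 2326.0750 kJ/kg
eta = 0.1608 = 16.0788%

eta = 16.0788%


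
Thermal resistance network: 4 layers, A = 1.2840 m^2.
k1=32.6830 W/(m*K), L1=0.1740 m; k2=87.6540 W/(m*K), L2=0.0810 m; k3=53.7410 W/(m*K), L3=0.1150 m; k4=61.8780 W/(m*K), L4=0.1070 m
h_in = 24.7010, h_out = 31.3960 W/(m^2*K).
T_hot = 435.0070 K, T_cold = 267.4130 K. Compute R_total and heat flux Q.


R_conv_in = 1/(24.7010*1.2840) = 0.0315
R_1 = 0.1740/(32.6830*1.2840) = 0.0041
R_2 = 0.0810/(87.6540*1.2840) = 0.0007
R_3 = 0.1150/(53.7410*1.2840) = 0.0017
R_4 = 0.1070/(61.8780*1.2840) = 0.0013
R_conv_out = 1/(31.3960*1.2840) = 0.0248
R_total = 0.0642 K/W
Q = 167.5940 / 0.0642 = 2609.8766 W

R_total = 0.0642 K/W, Q = 2609.8766 W


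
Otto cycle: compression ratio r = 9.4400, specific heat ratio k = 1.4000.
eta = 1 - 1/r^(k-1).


r^(k-1) = 2.4546
eta = 1 - 1/2.4546 = 0.5926 = 59.2609%

59.2609%


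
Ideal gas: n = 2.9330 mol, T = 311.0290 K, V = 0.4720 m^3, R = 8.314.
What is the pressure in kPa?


P = nRT/V = 2.9330 * 8.314 * 311.0290 / 0.4720
= 7584.4303 / 0.4720 = 16068.7084 Pa = 16.0687 kPa

16.0687 kPa


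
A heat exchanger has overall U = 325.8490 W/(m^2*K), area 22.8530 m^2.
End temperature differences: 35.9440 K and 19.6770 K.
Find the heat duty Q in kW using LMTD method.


LMTD = 26.9986 K
Q = 325.8490 * 22.8530 * 26.9986 = 201048.8401 W = 201.0488 kW

201.0488 kW


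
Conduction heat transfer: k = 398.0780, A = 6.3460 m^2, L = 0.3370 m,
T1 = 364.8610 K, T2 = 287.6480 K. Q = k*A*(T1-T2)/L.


dT = 77.2130 K
Q = 398.0780 * 6.3460 * 77.2130 / 0.3370 = 578800.3303 W

578800.3303 W


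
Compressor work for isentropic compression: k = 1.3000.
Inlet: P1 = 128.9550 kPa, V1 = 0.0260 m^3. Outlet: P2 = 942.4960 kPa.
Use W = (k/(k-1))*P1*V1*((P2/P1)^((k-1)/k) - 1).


(k-1)/k = 0.2308
(P2/P1)^exp = 1.5825
W = 4.3333 * 128.9550 * 0.0260 * (1.5825 - 1) = 8.4633 kJ

8.4633 kJ


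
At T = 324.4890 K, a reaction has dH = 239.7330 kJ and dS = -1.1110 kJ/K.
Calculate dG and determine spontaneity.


T*dS = 324.4890 * -1.1110 = -360.5073 kJ
dG = 239.7330 + 360.5073 = 600.2403 kJ (non-spontaneous)

dG = 600.2403 kJ, non-spontaneous


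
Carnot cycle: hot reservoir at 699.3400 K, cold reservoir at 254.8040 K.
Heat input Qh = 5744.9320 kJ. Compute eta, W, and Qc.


eta = 1 - 254.8040/699.3400 = 0.6357
W = 0.6357 * 5744.9320 = 3651.7704 kJ
Qc = 5744.9320 - 3651.7704 = 2093.1616 kJ

eta = 63.5651%, W = 3651.7704 kJ, Qc = 2093.1616 kJ


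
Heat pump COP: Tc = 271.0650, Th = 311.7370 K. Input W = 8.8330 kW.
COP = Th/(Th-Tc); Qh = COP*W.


COP = 311.7370 / 40.6720 = 7.6647
Qh = 7.6647 * 8.8330 = 67.7019 kW

COP = 7.6647, Qh = 67.7019 kW


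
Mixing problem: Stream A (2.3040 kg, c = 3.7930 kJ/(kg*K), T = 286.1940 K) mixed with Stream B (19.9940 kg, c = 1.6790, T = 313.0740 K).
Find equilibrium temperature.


num = 13010.9410
den = 42.3090
Tf = 307.5218 K

307.5218 K


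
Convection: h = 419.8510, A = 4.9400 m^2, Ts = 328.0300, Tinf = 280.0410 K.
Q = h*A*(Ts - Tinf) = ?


dT = 47.9890 K
Q = 419.8510 * 4.9400 * 47.9890 = 99532.2544 W

99532.2544 W


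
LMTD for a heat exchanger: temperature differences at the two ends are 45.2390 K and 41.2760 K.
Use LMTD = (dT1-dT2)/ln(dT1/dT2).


dT1/dT2 = 1.0960
ln(dT1/dT2) = 0.0917
LMTD = 3.9630 / 0.0917 = 43.2272 K

43.2272 K


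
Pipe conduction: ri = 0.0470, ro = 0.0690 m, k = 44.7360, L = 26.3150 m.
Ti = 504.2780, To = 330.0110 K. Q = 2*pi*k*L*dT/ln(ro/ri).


dT = 174.2670 K
ln(ro/ri) = 0.3840
Q = 2*pi*44.7360*26.3150*174.2670 / 0.3840 = 3357150.4560 W

3357150.4560 W


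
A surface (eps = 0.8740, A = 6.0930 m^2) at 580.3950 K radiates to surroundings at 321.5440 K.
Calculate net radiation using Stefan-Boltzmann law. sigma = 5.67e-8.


T^4 = 1.1347e+11
Tsurr^4 = 1.0690e+10
Q = 0.8740 * 5.67e-8 * 6.0930 * 1.0278e+11 = 31034.9437 W

31034.9437 W


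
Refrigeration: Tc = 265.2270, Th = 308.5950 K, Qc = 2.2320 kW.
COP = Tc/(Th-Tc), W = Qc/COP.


COP = 265.2270 / 43.3680 = 6.1157
W = 2.2320 / 6.1157 = 0.3650 kW

COP = 6.1157, W = 0.3650 kW


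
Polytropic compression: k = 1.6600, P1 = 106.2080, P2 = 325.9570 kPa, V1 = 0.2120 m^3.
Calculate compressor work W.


(k-1)/k = 0.3976
(P2/P1)^exp = 1.5618
W = 2.5152 * 106.2080 * 0.2120 * (1.5618 - 1) = 31.8160 kJ

31.8160 kJ


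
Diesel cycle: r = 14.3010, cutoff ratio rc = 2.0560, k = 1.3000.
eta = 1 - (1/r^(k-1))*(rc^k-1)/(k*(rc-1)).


r^(k-1) = 2.2213
rc^k = 2.5523
eta = 0.4910 = 49.0956%

49.0956%


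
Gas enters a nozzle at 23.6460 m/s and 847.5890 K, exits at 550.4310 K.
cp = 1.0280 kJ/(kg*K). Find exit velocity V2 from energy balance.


dT = 297.1580 K
2*cp*1000*dT = 610956.8480
V1^2 = 559.1333
V2 = sqrt(611515.9813) = 781.9949 m/s

781.9949 m/s


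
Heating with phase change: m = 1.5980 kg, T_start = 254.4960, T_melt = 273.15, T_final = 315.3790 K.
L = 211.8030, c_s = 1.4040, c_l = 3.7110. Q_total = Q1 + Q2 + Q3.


Q1 (sensible, solid) = 1.5980 * 1.4040 * 18.6540 = 41.8520 kJ
Q2 (latent) = 1.5980 * 211.8030 = 338.4612 kJ
Q3 (sensible, liquid) = 1.5980 * 3.7110 * 42.2290 = 250.4255 kJ
Q_total = 630.7386 kJ

630.7386 kJ


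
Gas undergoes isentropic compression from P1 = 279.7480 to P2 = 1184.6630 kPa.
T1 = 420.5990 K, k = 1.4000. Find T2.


(k-1)/k = 0.2857
(P2/P1)^exp = 1.5104
T2 = 420.5990 * 1.5104 = 635.2752 K

635.2752 K


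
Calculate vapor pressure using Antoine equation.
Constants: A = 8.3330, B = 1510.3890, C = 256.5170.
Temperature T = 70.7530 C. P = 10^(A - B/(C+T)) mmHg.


C+T = 327.2700
B/(C+T) = 4.6151
log10(P) = 8.3330 - 4.6151 = 3.7179
P = 10^3.7179 = 5222.5672 mmHg

5222.5672 mmHg


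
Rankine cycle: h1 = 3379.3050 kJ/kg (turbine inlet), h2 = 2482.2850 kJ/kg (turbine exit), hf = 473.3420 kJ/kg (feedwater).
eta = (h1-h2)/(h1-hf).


W = 897.0200 kJ/kg
Q_in = 2905.9630 kJ/kg
eta = 0.3087 = 30.8683%

eta = 30.8683%


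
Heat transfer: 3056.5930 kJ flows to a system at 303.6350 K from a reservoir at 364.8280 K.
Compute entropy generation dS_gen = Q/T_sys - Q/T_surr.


dS_sys = 3056.5930/303.6350 = 10.0667 kJ/K
dS_surr = -3056.5930/364.8280 = -8.3782 kJ/K
dS_gen = 10.0667 - 8.3782 = 1.6885 kJ/K (irreversible)

dS_gen = 1.6885 kJ/K, irreversible


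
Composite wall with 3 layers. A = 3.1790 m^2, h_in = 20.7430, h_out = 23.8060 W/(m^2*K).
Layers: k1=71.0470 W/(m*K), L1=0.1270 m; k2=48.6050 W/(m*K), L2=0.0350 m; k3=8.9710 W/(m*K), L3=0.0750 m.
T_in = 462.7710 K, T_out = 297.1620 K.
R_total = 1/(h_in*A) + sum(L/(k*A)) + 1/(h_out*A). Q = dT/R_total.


R_conv_in = 1/(20.7430*3.1790) = 0.0152
R_1 = 0.1270/(71.0470*3.1790) = 0.0006
R_2 = 0.0350/(48.6050*3.1790) = 0.0002
R_3 = 0.0750/(8.9710*3.1790) = 0.0026
R_conv_out = 1/(23.8060*3.1790) = 0.0132
R_total = 0.0318 K/W
Q = 165.6090 / 0.0318 = 5208.2958 W

R_total = 0.0318 K/W, Q = 5208.2958 W


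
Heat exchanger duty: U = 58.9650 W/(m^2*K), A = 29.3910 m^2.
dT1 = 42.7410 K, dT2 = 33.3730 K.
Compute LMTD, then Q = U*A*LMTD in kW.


LMTD = 37.8641 K
Q = 58.9650 * 29.3910 * 37.8641 = 65619.9267 W = 65.6199 kW

65.6199 kW


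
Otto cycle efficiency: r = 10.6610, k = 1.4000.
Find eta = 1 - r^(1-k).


r^(k-1) = 2.5770
eta = 1 - 1/2.5770 = 0.6120 = 61.1956%

61.1956%


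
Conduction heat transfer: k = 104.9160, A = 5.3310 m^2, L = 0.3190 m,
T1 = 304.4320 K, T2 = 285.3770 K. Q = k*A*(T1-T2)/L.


dT = 19.0550 K
Q = 104.9160 * 5.3310 * 19.0550 / 0.3190 = 33409.4001 W

33409.4001 W


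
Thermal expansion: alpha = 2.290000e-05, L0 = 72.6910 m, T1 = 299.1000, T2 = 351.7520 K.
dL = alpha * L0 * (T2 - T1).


dT = 52.6520 K
dL = 2.290000e-05 * 72.6910 * 52.6520 = 0.087646 m
L_final = 72.778646 m

dL = 0.087646 m


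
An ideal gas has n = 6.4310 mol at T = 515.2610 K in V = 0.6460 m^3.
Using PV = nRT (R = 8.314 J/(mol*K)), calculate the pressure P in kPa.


P = nRT/V = 6.4310 * 8.314 * 515.2610 / 0.6460
= 27549.6320 / 0.6460 = 42646.4891 Pa = 42.6465 kPa

42.6465 kPa


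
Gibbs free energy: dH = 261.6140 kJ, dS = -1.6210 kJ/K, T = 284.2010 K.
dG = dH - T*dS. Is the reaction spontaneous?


T*dS = 284.2010 * -1.6210 = -460.6898 kJ
dG = 261.6140 + 460.6898 = 722.3038 kJ (non-spontaneous)

dG = 722.3038 kJ, non-spontaneous


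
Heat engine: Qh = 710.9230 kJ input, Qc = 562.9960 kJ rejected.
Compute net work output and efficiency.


W = 710.9230 - 562.9960 = 147.9270 kJ
eta = 147.9270 / 710.9230 = 0.2081 = 20.8077%

W = 147.9270 kJ, eta = 20.8077%


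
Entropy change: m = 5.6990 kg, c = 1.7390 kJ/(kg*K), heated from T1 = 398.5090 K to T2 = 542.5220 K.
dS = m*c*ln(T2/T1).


T2/T1 = 1.3614
ln(T2/T1) = 0.3085
dS = 5.6990 * 1.7390 * 0.3085 = 3.0574 kJ/K

3.0574 kJ/K


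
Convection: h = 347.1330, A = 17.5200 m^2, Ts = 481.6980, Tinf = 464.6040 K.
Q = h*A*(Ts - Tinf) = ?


dT = 17.0940 K
Q = 347.1330 * 17.5200 * 17.0940 = 103961.7791 W

103961.7791 W


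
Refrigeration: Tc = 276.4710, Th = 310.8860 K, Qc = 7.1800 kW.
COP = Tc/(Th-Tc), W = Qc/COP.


COP = 276.4710 / 34.4150 = 8.0334
W = 7.1800 / 8.0334 = 0.8938 kW

COP = 8.0334, W = 0.8938 kW


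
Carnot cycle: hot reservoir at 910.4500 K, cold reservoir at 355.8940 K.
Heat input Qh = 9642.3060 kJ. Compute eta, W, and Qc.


eta = 1 - 355.8940/910.4500 = 0.6091
W = 0.6091 * 9642.3060 = 5873.1382 kJ
Qc = 9642.3060 - 5873.1382 = 3769.1678 kJ

eta = 60.9101%, W = 5873.1382 kJ, Qc = 3769.1678 kJ


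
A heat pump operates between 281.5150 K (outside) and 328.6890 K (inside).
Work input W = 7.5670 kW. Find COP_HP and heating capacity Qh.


COP = 328.6890 / 47.1740 = 6.9676
Qh = 6.9676 * 7.5670 = 52.7237 kW

COP = 6.9676, Qh = 52.7237 kW


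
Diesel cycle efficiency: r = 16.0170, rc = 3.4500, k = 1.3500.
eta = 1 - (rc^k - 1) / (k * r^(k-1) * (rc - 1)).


r^(k-1) = 2.6400
rc^k = 5.3218
eta = 0.5051 = 50.5054%

50.5054%


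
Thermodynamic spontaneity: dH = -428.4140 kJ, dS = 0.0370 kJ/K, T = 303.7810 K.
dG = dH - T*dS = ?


T*dS = 303.7810 * 0.0370 = 11.2399 kJ
dG = -428.4140 - 11.2399 = -439.6539 kJ (spontaneous)

dG = -439.6539 kJ, spontaneous


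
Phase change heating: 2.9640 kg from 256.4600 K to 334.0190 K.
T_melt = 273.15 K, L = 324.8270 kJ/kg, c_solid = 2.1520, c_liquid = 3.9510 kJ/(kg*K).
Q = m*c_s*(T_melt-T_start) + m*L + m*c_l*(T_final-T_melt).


Q1 (sensible, solid) = 2.9640 * 2.1520 * 16.6900 = 106.4576 kJ
Q2 (latent) = 2.9640 * 324.8270 = 962.7872 kJ
Q3 (sensible, liquid) = 2.9640 * 3.9510 * 60.8690 = 712.8225 kJ
Q_total = 1782.0674 kJ

1782.0674 kJ


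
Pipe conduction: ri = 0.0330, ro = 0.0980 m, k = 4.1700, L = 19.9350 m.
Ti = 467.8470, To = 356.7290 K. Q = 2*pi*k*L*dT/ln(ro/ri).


dT = 111.1180 K
ln(ro/ri) = 1.0885
Q = 2*pi*4.1700*19.9350*111.1180 / 1.0885 = 53321.7186 W

53321.7186 W


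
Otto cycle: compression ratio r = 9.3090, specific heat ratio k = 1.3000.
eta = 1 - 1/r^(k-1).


r^(k-1) = 1.9529
eta = 1 - 1/1.9529 = 0.4879 = 48.7930%

48.7930%


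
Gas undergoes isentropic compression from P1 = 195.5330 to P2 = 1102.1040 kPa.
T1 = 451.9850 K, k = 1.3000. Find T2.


(k-1)/k = 0.2308
(P2/P1)^exp = 1.4904
T2 = 451.9850 * 1.4904 = 673.6469 K

673.6469 K


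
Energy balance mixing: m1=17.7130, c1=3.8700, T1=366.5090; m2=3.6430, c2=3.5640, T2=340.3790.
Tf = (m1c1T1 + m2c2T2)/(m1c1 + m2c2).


num = 29543.3015
den = 81.5330
Tf = 362.3479 K

362.3479 K


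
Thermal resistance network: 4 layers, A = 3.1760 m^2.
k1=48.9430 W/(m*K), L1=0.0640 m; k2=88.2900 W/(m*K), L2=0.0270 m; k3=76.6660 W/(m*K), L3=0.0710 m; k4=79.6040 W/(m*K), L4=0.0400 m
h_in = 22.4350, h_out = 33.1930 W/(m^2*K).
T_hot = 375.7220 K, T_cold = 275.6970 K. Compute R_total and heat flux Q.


R_conv_in = 1/(22.4350*3.1760) = 0.0140
R_1 = 0.0640/(48.9430*3.1760) = 0.0004
R_2 = 0.0270/(88.2900*3.1760) = 9.6288e-05
R_3 = 0.0710/(76.6660*3.1760) = 0.0003
R_4 = 0.0400/(79.6040*3.1760) = 0.0002
R_conv_out = 1/(33.1930*3.1760) = 0.0095
R_total = 0.0245 K/W
Q = 100.0250 / 0.0245 = 4086.3248 W

R_total = 0.0245 K/W, Q = 4086.3248 W


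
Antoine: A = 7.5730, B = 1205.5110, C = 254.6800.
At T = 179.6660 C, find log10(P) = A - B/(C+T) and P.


C+T = 434.3460
B/(C+T) = 2.7755
log10(P) = 7.5730 - 2.7755 = 4.7975
P = 10^4.7975 = 62738.9983 mmHg

62738.9983 mmHg


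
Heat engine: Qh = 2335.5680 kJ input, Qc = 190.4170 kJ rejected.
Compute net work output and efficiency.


W = 2335.5680 - 190.4170 = 2145.1510 kJ
eta = 2145.1510 / 2335.5680 = 0.9185 = 91.8471%

W = 2145.1510 kJ, eta = 91.8471%


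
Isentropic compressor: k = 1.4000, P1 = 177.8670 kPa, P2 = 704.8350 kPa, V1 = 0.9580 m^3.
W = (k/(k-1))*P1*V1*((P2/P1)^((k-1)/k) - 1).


(k-1)/k = 0.2857
(P2/P1)^exp = 1.4820
W = 3.5000 * 177.8670 * 0.9580 * (1.4820 - 1) = 287.4726 kJ

287.4726 kJ


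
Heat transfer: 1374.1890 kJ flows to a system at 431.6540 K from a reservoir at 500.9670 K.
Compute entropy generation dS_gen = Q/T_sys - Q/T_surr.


dS_sys = 1374.1890/431.6540 = 3.1835 kJ/K
dS_surr = -1374.1890/500.9670 = -2.7431 kJ/K
dS_gen = 3.1835 - 2.7431 = 0.4405 kJ/K (irreversible)

dS_gen = 0.4405 kJ/K, irreversible


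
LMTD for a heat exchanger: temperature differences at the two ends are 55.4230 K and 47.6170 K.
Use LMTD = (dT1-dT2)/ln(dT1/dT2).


dT1/dT2 = 1.1639
ln(dT1/dT2) = 0.1518
LMTD = 7.8060 / 0.1518 = 51.4213 K

51.4213 K


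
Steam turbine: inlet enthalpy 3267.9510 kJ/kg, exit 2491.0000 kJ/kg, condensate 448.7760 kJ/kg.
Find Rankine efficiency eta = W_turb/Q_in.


W = 776.9510 kJ/kg
Q_in = 2819.1750 kJ/kg
eta = 0.2756 = 27.5595%

eta = 27.5595%


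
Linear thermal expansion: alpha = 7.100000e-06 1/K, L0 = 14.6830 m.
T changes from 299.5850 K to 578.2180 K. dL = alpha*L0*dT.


dT = 278.6330 K
dL = 7.100000e-06 * 14.6830 * 278.6330 = 0.029047 m
L_final = 14.712047 m

dL = 0.029047 m


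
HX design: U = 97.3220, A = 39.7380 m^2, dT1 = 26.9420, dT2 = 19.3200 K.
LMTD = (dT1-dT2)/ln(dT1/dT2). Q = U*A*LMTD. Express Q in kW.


LMTD = 22.9202 K
Q = 97.3220 * 39.7380 * 22.9202 = 88641.0307 W = 88.6410 kW

88.6410 kW


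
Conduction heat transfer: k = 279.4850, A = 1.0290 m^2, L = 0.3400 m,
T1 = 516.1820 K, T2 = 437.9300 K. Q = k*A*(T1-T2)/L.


dT = 78.2520 K
Q = 279.4850 * 1.0290 * 78.2520 / 0.3400 = 66189.6993 W

66189.6993 W


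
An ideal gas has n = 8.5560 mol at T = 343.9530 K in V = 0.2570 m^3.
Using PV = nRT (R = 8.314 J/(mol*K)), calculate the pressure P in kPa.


P = nRT/V = 8.5560 * 8.314 * 343.9530 / 0.2570
= 24466.9536 / 0.2570 = 95202.1540 Pa = 95.2022 kPa

95.2022 kPa


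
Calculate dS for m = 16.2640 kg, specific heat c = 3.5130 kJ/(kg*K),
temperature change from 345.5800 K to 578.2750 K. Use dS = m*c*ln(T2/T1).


T2/T1 = 1.6733
ln(T2/T1) = 0.5148
dS = 16.2640 * 3.5130 * 0.5148 = 29.4148 kJ/K

29.4148 kJ/K


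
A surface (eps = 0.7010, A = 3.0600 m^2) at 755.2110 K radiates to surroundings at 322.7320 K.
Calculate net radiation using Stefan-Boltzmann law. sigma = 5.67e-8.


T^4 = 3.2529e+11
Tsurr^4 = 1.0848e+10
Q = 0.7010 * 5.67e-8 * 3.0600 * 3.1444e+11 = 38244.1506 W

38244.1506 W


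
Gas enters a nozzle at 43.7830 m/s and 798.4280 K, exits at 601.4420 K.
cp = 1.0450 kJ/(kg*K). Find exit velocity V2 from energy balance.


dT = 196.9860 K
2*cp*1000*dT = 411700.7400
V1^2 = 1916.9511
V2 = sqrt(413617.6911) = 643.1312 m/s

643.1312 m/s


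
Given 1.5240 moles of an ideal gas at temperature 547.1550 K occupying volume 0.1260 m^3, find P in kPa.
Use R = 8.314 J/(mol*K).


P = nRT/V = 1.5240 * 8.314 * 547.1550 / 0.1260
= 6932.7471 / 0.1260 = 55021.8026 Pa = 55.0218 kPa

55.0218 kPa


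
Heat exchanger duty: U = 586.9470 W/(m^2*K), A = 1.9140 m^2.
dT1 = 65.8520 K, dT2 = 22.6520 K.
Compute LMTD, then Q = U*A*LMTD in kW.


LMTD = 40.4812 K
Q = 586.9470 * 1.9140 * 40.4812 = 45477.2669 W = 45.4773 kW

45.4773 kW


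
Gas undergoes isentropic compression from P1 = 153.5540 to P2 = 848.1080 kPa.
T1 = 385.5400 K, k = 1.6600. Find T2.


(k-1)/k = 0.3976
(P2/P1)^exp = 1.9728
T2 = 385.5400 * 1.9728 = 760.6013 K

760.6013 K


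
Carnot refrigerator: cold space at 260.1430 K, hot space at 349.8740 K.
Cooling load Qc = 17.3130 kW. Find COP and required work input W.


COP = 260.1430 / 89.7310 = 2.8991
W = 17.3130 / 2.8991 = 5.9718 kW

COP = 2.8991, W = 5.9718 kW


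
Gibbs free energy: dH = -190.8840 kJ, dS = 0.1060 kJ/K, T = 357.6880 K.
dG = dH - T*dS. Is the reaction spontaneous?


T*dS = 357.6880 * 0.1060 = 37.9149 kJ
dG = -190.8840 - 37.9149 = -228.7989 kJ (spontaneous)

dG = -228.7989 kJ, spontaneous


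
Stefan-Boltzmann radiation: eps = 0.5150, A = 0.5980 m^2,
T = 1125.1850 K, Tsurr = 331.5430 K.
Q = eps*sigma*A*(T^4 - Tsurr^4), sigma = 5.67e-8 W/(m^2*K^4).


T^4 = 1.6029e+12
Tsurr^4 = 1.2083e+10
Q = 0.5150 * 5.67e-8 * 0.5980 * 1.5908e+12 = 27778.0041 W

27778.0041 W


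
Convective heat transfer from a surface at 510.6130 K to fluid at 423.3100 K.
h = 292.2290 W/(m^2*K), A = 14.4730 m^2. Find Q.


dT = 87.3030 K
Q = 292.2290 * 14.4730 * 87.3030 = 369241.9550 W

369241.9550 W


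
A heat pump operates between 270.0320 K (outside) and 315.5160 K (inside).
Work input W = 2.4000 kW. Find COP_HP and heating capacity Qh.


COP = 315.5160 / 45.4840 = 6.9369
Qh = 6.9369 * 2.4000 = 16.6485 kW

COP = 6.9369, Qh = 16.6485 kW


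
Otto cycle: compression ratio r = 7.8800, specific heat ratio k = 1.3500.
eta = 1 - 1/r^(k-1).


r^(k-1) = 2.0596
eta = 1 - 1/2.0596 = 0.5145 = 51.4470%

51.4470%


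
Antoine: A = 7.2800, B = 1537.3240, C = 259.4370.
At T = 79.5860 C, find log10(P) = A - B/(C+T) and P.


C+T = 339.0230
B/(C+T) = 4.5346
log10(P) = 7.2800 - 4.5346 = 2.7454
P = 10^2.7454 = 556.4531 mmHg

556.4531 mmHg


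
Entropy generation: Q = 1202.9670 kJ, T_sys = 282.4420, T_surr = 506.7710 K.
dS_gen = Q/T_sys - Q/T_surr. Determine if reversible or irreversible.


dS_sys = 1202.9670/282.4420 = 4.2592 kJ/K
dS_surr = -1202.9670/506.7710 = -2.3738 kJ/K
dS_gen = 4.2592 - 2.3738 = 1.8854 kJ/K (irreversible)

dS_gen = 1.8854 kJ/K, irreversible


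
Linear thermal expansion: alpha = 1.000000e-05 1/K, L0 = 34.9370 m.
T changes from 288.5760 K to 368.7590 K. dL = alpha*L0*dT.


dT = 80.1830 K
dL = 1.000000e-05 * 34.9370 * 80.1830 = 0.028014 m
L_final = 34.965014 m

dL = 0.028014 m


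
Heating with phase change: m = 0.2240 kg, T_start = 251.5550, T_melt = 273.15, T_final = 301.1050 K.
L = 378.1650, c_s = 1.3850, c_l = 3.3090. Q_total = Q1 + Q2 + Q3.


Q1 (sensible, solid) = 0.2240 * 1.3850 * 21.5950 = 6.6996 kJ
Q2 (latent) = 0.2240 * 378.1650 = 84.7090 kJ
Q3 (sensible, liquid) = 0.2240 * 3.3090 * 27.9550 = 20.7207 kJ
Q_total = 112.1293 kJ

112.1293 kJ


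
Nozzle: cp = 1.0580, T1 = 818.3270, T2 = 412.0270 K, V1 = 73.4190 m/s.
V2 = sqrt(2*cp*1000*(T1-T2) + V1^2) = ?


dT = 406.3000 K
2*cp*1000*dT = 859730.8000
V1^2 = 5390.3496
V2 = sqrt(865121.1496) = 930.1189 m/s

930.1189 m/s


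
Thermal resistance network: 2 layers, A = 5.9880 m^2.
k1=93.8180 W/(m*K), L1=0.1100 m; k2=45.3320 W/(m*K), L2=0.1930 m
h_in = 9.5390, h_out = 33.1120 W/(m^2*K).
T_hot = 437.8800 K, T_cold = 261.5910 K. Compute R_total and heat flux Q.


R_conv_in = 1/(9.5390*5.9880) = 0.0175
R_1 = 0.1100/(93.8180*5.9880) = 0.0002
R_2 = 0.1930/(45.3320*5.9880) = 0.0007
R_conv_out = 1/(33.1120*5.9880) = 0.0050
R_total = 0.0235 K/W
Q = 176.2890 / 0.0235 = 7515.2631 W

R_total = 0.0235 K/W, Q = 7515.2631 W


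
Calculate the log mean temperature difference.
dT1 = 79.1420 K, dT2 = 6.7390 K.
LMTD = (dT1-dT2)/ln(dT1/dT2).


dT1/dT2 = 11.7439
ln(dT1/dT2) = 2.4633
LMTD = 72.4030 / 2.4633 = 29.3923 K

29.3923 K


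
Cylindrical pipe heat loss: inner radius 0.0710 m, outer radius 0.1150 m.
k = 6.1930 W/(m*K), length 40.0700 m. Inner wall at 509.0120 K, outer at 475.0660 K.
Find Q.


dT = 33.9460 K
ln(ro/ri) = 0.4823
Q = 2*pi*6.1930*40.0700*33.9460 / 0.4823 = 109752.5537 W

109752.5537 W


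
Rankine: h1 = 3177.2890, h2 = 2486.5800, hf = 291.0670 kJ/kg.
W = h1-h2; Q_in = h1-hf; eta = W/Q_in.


W = 690.7090 kJ/kg
Q_in = 2886.2220 kJ/kg
eta = 0.2393 = 23.9312%

eta = 23.9312%


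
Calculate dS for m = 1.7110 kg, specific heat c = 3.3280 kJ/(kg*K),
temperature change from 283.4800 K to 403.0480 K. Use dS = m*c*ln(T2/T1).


T2/T1 = 1.4218
ln(T2/T1) = 0.3519
dS = 1.7110 * 3.3280 * 0.3519 = 2.0039 kJ/K

2.0039 kJ/K


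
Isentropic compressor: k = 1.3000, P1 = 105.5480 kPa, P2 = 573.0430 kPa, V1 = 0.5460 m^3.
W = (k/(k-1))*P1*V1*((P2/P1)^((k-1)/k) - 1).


(k-1)/k = 0.2308
(P2/P1)^exp = 1.4776
W = 4.3333 * 105.5480 * 0.5460 * (1.4776 - 1) = 119.2676 kJ

119.2676 kJ


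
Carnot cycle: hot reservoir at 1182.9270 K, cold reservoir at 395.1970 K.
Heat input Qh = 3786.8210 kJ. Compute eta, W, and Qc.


eta = 1 - 395.1970/1182.9270 = 0.6659
W = 0.6659 * 3786.8210 = 2521.7046 kJ
Qc = 3786.8210 - 2521.7046 = 1265.1164 kJ

eta = 66.5916%, W = 2521.7046 kJ, Qc = 1265.1164 kJ


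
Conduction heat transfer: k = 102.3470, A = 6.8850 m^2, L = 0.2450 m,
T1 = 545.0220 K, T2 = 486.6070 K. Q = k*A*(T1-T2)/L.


dT = 58.4150 K
Q = 102.3470 * 6.8850 * 58.4150 / 0.2450 = 168010.8614 W

168010.8614 W


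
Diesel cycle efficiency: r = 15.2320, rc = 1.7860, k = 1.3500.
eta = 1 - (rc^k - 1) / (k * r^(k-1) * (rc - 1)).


r^(k-1) = 2.5940
rc^k = 2.1880
eta = 0.5684 = 56.8400%

56.8400%


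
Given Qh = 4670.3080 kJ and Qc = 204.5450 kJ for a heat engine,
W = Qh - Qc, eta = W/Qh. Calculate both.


W = 4670.3080 - 204.5450 = 4465.7630 kJ
eta = 4465.7630 / 4670.3080 = 0.9562 = 95.6203%

W = 4465.7630 kJ, eta = 95.6203%


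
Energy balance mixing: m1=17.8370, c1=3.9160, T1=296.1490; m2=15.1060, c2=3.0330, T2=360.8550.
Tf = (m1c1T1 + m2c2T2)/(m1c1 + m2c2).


num = 37219.0288
den = 115.6662
Tf = 321.7797 K

321.7797 K


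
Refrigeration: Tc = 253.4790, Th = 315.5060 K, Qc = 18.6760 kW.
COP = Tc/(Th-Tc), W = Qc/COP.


COP = 253.4790 / 62.0270 = 4.0866
W = 18.6760 / 4.0866 = 4.5701 kW

COP = 4.0866, W = 4.5701 kW


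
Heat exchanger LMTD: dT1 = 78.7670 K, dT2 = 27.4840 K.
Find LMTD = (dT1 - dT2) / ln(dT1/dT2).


dT1/dT2 = 2.8659
ln(dT1/dT2) = 1.0529
LMTD = 51.2830 / 1.0529 = 48.7069 K

48.7069 K


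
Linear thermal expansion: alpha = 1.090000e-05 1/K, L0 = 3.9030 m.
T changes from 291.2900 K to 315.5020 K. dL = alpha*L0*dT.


dT = 24.2120 K
dL = 1.090000e-05 * 3.9030 * 24.2120 = 0.001030 m
L_final = 3.904030 m

dL = 0.001030 m


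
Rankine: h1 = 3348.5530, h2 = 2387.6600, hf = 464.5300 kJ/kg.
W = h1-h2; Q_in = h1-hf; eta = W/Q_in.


W = 960.8930 kJ/kg
Q_in = 2884.0230 kJ/kg
eta = 0.3332 = 33.3178%

eta = 33.3178%


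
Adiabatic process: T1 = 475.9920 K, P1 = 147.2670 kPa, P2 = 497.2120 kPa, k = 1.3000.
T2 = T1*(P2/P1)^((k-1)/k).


(k-1)/k = 0.2308
(P2/P1)^exp = 1.3242
T2 = 475.9920 * 1.3242 = 630.2988 K

630.2988 K


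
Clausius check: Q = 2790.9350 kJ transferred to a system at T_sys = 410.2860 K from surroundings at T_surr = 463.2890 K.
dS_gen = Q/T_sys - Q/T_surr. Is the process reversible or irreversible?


dS_sys = 2790.9350/410.2860 = 6.8024 kJ/K
dS_surr = -2790.9350/463.2890 = -6.0242 kJ/K
dS_gen = 6.8024 - 6.0242 = 0.7782 kJ/K (irreversible)

dS_gen = 0.7782 kJ/K, irreversible


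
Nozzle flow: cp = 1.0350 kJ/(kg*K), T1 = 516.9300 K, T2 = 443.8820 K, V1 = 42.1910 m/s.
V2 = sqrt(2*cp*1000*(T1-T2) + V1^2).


dT = 73.0480 K
2*cp*1000*dT = 151209.3600
V1^2 = 1780.0805
V2 = sqrt(152989.4405) = 391.1386 m/s

391.1386 m/s


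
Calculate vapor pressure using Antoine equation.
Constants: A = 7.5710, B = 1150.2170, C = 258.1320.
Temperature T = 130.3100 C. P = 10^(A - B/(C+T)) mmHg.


C+T = 388.4420
B/(C+T) = 2.9611
log10(P) = 7.5710 - 2.9611 = 4.6099
P = 10^4.6099 = 40728.3121 mmHg

40728.3121 mmHg


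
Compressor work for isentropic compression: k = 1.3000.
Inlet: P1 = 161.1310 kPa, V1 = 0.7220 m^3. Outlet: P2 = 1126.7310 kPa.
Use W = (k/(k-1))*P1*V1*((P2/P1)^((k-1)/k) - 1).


(k-1)/k = 0.2308
(P2/P1)^exp = 1.5665
W = 4.3333 * 161.1310 * 0.7220 * (1.5665 - 1) = 285.5629 kJ

285.5629 kJ


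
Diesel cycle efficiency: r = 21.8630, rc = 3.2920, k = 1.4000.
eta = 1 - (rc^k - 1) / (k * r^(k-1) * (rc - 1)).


r^(k-1) = 3.4347
rc^k = 5.3020
eta = 0.6097 = 60.9655%

60.9655%


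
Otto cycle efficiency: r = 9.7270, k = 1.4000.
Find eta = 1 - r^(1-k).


r^(k-1) = 2.4842
eta = 1 - 1/2.4842 = 0.5975 = 59.7461%

59.7461%


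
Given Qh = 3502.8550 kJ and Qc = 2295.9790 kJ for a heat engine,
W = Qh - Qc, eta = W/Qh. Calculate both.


W = 3502.8550 - 2295.9790 = 1206.8760 kJ
eta = 1206.8760 / 3502.8550 = 0.3445 = 34.4541%

W = 1206.8760 kJ, eta = 34.4541%


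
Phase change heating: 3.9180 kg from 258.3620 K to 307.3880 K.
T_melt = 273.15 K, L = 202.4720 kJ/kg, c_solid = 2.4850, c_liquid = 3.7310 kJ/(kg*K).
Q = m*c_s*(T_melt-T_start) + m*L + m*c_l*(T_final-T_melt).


Q1 (sensible, solid) = 3.9180 * 2.4850 * 14.7880 = 143.9794 kJ
Q2 (latent) = 3.9180 * 202.4720 = 793.2853 kJ
Q3 (sensible, liquid) = 3.9180 * 3.7310 * 34.2380 = 500.4931 kJ
Q_total = 1437.7577 kJ

1437.7577 kJ


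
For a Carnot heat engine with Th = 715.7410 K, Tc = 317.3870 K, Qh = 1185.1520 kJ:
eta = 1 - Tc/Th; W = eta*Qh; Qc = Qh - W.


eta = 1 - 317.3870/715.7410 = 0.5566
W = 0.5566 * 1185.1520 = 659.6102 kJ
Qc = 1185.1520 - 659.6102 = 525.5418 kJ

eta = 55.6562%, W = 659.6102 kJ, Qc = 525.5418 kJ


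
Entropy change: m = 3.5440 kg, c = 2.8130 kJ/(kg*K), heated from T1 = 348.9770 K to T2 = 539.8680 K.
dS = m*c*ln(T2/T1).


T2/T1 = 1.5470
ln(T2/T1) = 0.4363
dS = 3.5440 * 2.8130 * 0.4363 = 4.3498 kJ/K

4.3498 kJ/K


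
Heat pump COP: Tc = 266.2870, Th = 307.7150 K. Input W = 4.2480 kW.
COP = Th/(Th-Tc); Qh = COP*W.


COP = 307.7150 / 41.4280 = 7.4277
Qh = 7.4277 * 4.2480 = 31.5529 kW

COP = 7.4277, Qh = 31.5529 kW


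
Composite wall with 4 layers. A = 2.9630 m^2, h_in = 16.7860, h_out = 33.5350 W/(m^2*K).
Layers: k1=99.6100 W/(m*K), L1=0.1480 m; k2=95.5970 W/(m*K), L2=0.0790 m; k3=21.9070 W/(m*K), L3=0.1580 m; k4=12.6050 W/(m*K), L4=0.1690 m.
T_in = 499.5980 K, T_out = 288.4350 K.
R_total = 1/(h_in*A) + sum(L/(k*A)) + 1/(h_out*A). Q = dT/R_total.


R_conv_in = 1/(16.7860*2.9630) = 0.0201
R_1 = 0.1480/(99.6100*2.9630) = 0.0005
R_2 = 0.0790/(95.5970*2.9630) = 0.0003
R_3 = 0.1580/(21.9070*2.9630) = 0.0024
R_4 = 0.1690/(12.6050*2.9630) = 0.0045
R_conv_out = 1/(33.5350*2.9630) = 0.0101
R_total = 0.0379 K/W
Q = 211.1630 / 0.0379 = 5570.2334 W

R_total = 0.0379 K/W, Q = 5570.2334 W


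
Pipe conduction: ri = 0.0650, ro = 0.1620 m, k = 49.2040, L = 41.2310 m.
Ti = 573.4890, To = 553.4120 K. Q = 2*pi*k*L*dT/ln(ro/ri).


dT = 20.0770 K
ln(ro/ri) = 0.9132
Q = 2*pi*49.2040*41.2310*20.0770 / 0.9132 = 280241.6951 W

280241.6951 W


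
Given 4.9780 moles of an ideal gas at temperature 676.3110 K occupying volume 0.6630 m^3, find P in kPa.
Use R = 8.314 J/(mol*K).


P = nRT/V = 4.9780 * 8.314 * 676.3110 / 0.6630
= 27990.5456 / 0.6630 = 42218.0175 Pa = 42.2180 kPa

42.2180 kPa


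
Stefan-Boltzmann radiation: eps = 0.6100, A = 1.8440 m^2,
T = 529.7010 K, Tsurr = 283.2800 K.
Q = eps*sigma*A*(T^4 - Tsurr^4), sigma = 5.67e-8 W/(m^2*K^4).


T^4 = 7.8727e+10
Tsurr^4 = 6.4397e+09
Q = 0.6100 * 5.67e-8 * 1.8440 * 7.2287e+10 = 4610.3661 W

4610.3661 W


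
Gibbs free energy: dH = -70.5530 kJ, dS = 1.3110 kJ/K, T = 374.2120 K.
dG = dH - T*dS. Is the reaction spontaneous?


T*dS = 374.2120 * 1.3110 = 490.5919 kJ
dG = -70.5530 - 490.5919 = -561.1449 kJ (spontaneous)

dG = -561.1449 kJ, spontaneous


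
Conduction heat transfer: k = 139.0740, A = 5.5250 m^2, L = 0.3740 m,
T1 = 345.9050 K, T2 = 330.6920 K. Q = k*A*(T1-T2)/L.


dT = 15.2130 K
Q = 139.0740 * 5.5250 * 15.2130 / 0.3740 = 31255.1431 W

31255.1431 W


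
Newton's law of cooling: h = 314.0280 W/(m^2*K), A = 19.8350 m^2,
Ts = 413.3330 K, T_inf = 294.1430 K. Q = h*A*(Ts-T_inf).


dT = 119.1900 K
Q = 314.0280 * 19.8350 * 119.1900 = 742404.1618 W

742404.1618 W


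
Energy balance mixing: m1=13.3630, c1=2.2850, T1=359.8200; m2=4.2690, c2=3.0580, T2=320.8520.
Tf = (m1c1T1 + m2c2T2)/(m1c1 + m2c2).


num = 15175.5028
den = 43.5891
Tf = 348.1494 K

348.1494 K


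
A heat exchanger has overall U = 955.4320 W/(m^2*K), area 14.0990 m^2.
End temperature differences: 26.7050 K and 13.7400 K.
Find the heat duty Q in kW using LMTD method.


LMTD = 19.5097 K
Q = 955.4320 * 14.0990 * 19.5097 = 262808.7354 W = 262.8087 kW

262.8087 kW


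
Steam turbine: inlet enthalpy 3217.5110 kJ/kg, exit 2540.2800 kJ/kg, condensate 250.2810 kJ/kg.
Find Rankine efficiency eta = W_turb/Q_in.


W = 677.2310 kJ/kg
Q_in = 2967.2300 kJ/kg
eta = 0.2282 = 22.8237%

eta = 22.8237%


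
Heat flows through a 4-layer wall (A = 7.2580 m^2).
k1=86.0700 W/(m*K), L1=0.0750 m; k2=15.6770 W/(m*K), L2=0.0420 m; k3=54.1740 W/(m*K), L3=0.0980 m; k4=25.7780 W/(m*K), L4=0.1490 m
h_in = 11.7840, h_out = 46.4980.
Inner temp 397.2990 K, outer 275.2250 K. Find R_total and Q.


R_conv_in = 1/(11.7840*7.2580) = 0.0117
R_1 = 0.0750/(86.0700*7.2580) = 0.0001
R_2 = 0.0420/(15.6770*7.2580) = 0.0004
R_3 = 0.0980/(54.1740*7.2580) = 0.0002
R_4 = 0.1490/(25.7780*7.2580) = 0.0008
R_conv_out = 1/(46.4980*7.2580) = 0.0030
R_total = 0.0162 K/W
Q = 122.0740 / 0.0162 = 7540.1066 W

R_total = 0.0162 K/W, Q = 7540.1066 W


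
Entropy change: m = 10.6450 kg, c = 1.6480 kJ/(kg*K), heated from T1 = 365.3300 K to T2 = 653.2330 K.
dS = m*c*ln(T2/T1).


T2/T1 = 1.7881
ln(T2/T1) = 0.5811
dS = 10.6450 * 1.6480 * 0.5811 = 10.1948 kJ/K

10.1948 kJ/K


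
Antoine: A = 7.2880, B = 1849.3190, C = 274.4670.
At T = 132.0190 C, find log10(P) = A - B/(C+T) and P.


C+T = 406.4860
B/(C+T) = 4.5495
log10(P) = 7.2880 - 4.5495 = 2.7385
P = 10^2.7385 = 547.6122 mmHg

547.6122 mmHg


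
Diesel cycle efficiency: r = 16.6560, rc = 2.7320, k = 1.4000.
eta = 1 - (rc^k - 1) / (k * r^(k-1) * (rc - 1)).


r^(k-1) = 3.0806
rc^k = 4.0839
eta = 0.5871 = 58.7149%

58.7149%


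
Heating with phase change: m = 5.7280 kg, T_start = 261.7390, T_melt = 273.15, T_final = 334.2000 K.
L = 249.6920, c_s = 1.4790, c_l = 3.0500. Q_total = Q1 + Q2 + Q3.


Q1 (sensible, solid) = 5.7280 * 1.4790 * 11.4110 = 96.6707 kJ
Q2 (latent) = 5.7280 * 249.6920 = 1430.2358 kJ
Q3 (sensible, liquid) = 5.7280 * 3.0500 * 61.0500 = 1066.5679 kJ
Q_total = 2593.4744 kJ

2593.4744 kJ


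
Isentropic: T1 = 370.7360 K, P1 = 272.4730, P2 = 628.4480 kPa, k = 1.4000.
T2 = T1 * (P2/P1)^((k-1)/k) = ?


(k-1)/k = 0.2857
(P2/P1)^exp = 1.2697
T2 = 370.7360 * 1.2697 = 470.7210 K

470.7210 K


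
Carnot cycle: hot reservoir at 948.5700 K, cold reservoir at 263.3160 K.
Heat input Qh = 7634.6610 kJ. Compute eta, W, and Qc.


eta = 1 - 263.3160/948.5700 = 0.7224
W = 0.7224 * 7634.6610 = 5515.3357 kJ
Qc = 7634.6610 - 5515.3357 = 2119.3253 kJ

eta = 72.2407%, W = 5515.3357 kJ, Qc = 2119.3253 kJ


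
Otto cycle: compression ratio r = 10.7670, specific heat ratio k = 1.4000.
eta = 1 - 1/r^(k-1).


r^(k-1) = 2.5872
eta = 1 - 1/2.5872 = 0.6135 = 61.3489%

61.3489%


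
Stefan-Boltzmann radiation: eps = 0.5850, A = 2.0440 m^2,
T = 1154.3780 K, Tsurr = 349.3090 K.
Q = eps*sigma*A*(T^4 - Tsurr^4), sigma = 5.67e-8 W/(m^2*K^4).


T^4 = 1.7758e+12
Tsurr^4 = 1.4888e+10
Q = 0.5850 * 5.67e-8 * 2.0440 * 1.7609e+12 = 119386.5891 W

119386.5891 W


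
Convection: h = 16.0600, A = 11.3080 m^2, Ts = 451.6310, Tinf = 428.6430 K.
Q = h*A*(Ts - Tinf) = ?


dT = 22.9880 K
Q = 16.0600 * 11.3080 * 22.9880 = 4174.7698 W

4174.7698 W


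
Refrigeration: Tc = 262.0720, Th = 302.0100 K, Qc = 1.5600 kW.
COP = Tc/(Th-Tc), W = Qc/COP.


COP = 262.0720 / 39.9380 = 6.5620
W = 1.5600 / 6.5620 = 0.2377 kW

COP = 6.5620, W = 0.2377 kW


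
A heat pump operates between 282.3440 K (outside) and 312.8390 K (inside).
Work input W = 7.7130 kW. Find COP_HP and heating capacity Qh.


COP = 312.8390 / 30.4950 = 10.2587
Qh = 10.2587 * 7.7130 = 79.1253 kW

COP = 10.2587, Qh = 79.1253 kW


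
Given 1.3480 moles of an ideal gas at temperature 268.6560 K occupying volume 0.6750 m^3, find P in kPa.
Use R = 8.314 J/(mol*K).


P = nRT/V = 1.3480 * 8.314 * 268.6560 / 0.6750
= 3010.9009 / 0.6750 = 4460.5939 Pa = 4.4606 kPa

4.4606 kPa


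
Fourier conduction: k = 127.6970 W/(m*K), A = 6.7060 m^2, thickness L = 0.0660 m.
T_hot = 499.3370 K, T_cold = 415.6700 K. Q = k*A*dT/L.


dT = 83.6670 K
Q = 127.6970 * 6.7060 * 83.6670 / 0.0660 = 1085561.6814 W

1085561.6814 W


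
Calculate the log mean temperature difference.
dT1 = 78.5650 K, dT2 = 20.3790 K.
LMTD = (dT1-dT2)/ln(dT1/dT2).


dT1/dT2 = 3.8552
ln(dT1/dT2) = 1.3494
LMTD = 58.1860 / 1.3494 = 43.1192 K

43.1192 K


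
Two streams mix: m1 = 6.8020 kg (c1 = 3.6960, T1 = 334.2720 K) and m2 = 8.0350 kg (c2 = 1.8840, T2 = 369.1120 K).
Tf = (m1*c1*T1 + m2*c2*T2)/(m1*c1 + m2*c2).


num = 13991.2576
den = 40.2781
Tf = 347.3661 K

347.3661 K


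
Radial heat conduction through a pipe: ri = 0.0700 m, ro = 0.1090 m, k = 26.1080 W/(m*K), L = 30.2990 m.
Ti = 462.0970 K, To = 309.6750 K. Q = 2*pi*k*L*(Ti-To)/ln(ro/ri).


dT = 152.4220 K
ln(ro/ri) = 0.4429
Q = 2*pi*26.1080*30.2990*152.4220 / 0.4429 = 1710685.5432 W

1710685.5432 W


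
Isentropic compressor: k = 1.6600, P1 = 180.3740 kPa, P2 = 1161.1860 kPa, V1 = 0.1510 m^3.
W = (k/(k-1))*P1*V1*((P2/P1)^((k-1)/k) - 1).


(k-1)/k = 0.3976
(P2/P1)^exp = 2.0967
W = 2.5152 * 180.3740 * 0.1510 * (2.0967 - 1) = 75.1302 kJ

75.1302 kJ


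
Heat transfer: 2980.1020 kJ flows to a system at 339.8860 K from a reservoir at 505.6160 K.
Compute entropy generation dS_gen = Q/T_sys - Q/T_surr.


dS_sys = 2980.1020/339.8860 = 8.7679 kJ/K
dS_surr = -2980.1020/505.6160 = -5.8940 kJ/K
dS_gen = 8.7679 - 5.8940 = 2.8739 kJ/K (irreversible)

dS_gen = 2.8739 kJ/K, irreversible


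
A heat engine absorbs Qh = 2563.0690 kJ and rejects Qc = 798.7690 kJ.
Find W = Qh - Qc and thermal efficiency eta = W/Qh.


W = 2563.0690 - 798.7690 = 1764.3000 kJ
eta = 1764.3000 / 2563.0690 = 0.6884 = 68.8354%

W = 1764.3000 kJ, eta = 68.8354%


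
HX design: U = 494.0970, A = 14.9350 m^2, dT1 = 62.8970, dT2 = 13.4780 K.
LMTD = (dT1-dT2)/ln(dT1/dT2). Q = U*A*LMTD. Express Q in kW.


LMTD = 32.0811 K
Q = 494.0970 * 14.9350 * 32.0811 = 236737.2960 W = 236.7373 kW

236.7373 kW


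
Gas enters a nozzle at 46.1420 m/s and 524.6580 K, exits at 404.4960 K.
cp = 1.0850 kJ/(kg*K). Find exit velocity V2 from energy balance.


dT = 120.1620 K
2*cp*1000*dT = 260751.5400
V1^2 = 2129.0842
V2 = sqrt(262880.6242) = 512.7189 m/s

512.7189 m/s


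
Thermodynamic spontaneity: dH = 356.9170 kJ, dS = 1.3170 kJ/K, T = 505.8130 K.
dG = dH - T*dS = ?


T*dS = 505.8130 * 1.3170 = 666.1557 kJ
dG = 356.9170 - 666.1557 = -309.2387 kJ (spontaneous)

dG = -309.2387 kJ, spontaneous


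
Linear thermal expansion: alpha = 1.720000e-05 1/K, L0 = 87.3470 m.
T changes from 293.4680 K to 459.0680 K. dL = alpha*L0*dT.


dT = 165.6000 K
dL = 1.720000e-05 * 87.3470 * 165.6000 = 0.248792 m
L_final = 87.595792 m

dL = 0.248792 m


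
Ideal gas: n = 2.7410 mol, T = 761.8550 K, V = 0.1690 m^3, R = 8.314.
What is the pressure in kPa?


P = nRT/V = 2.7410 * 8.314 * 761.8550 / 0.1690
= 17361.6652 / 0.1690 = 102731.7469 Pa = 102.7317 kPa

102.7317 kPa


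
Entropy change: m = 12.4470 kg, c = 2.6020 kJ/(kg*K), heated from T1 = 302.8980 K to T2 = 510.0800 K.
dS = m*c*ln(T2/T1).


T2/T1 = 1.6840
ln(T2/T1) = 0.5212
dS = 12.4470 * 2.6020 * 0.5212 = 16.8792 kJ/K

16.8792 kJ/K


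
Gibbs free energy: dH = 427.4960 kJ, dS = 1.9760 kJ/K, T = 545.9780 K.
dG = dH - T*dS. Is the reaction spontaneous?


T*dS = 545.9780 * 1.9760 = 1078.8525 kJ
dG = 427.4960 - 1078.8525 = -651.3565 kJ (spontaneous)

dG = -651.3565 kJ, spontaneous


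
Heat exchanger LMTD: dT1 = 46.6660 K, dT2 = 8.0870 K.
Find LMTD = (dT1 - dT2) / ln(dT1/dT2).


dT1/dT2 = 5.7705
ln(dT1/dT2) = 1.7528
LMTD = 38.5790 / 1.7528 = 22.0105 K

22.0105 K


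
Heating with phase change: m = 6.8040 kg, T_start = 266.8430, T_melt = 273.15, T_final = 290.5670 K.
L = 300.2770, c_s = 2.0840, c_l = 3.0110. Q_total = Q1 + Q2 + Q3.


Q1 (sensible, solid) = 6.8040 * 2.0840 * 6.3070 = 89.4303 kJ
Q2 (latent) = 6.8040 * 300.2770 = 2043.0847 kJ
Q3 (sensible, liquid) = 6.8040 * 3.0110 * 17.4170 = 356.8194 kJ
Q_total = 2489.3344 kJ

2489.3344 kJ


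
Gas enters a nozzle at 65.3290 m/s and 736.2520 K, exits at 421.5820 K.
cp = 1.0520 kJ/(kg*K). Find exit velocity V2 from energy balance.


dT = 314.6700 K
2*cp*1000*dT = 662065.6800
V1^2 = 4267.8782
V2 = sqrt(666333.5582) = 816.2926 m/s

816.2926 m/s


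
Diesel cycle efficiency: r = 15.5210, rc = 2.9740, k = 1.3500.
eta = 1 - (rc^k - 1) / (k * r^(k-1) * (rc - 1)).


r^(k-1) = 2.6111
rc^k = 4.3552
eta = 0.5178 = 51.7810%

51.7810%


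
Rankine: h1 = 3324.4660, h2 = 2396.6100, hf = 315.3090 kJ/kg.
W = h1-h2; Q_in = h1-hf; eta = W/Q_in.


W = 927.8560 kJ/kg
Q_in = 3009.1570 kJ/kg
eta = 0.3083 = 30.8344%

eta = 30.8344%


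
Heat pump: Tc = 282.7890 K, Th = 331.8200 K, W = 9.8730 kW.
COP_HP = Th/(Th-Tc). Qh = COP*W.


COP = 331.8200 / 49.0310 = 6.7676
Qh = 6.7676 * 9.8730 = 66.8161 kW

COP = 6.7676, Qh = 66.8161 kW


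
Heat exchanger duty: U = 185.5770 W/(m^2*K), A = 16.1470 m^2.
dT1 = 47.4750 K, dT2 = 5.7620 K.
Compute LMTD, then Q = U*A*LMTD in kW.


LMTD = 19.7793 K
Q = 185.5770 * 16.1470 * 19.7793 = 59268.9999 W = 59.2690 kW

59.2690 kW
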